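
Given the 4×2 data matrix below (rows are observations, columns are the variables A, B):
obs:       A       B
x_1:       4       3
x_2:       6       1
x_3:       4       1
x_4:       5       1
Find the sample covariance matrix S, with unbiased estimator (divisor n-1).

Step 1 — column means:
  mean(A) = (4 + 6 + 4 + 5) / 4 = 19/4 = 4.75
  mean(B) = (3 + 1 + 1 + 1) / 4 = 6/4 = 1.5

Step 2 — sample covariance S[i,j] = (1/(n-1)) · Σ_k (x_{k,i} - mean_i) · (x_{k,j} - mean_j), with n-1 = 3.
  S[A,A] = ((-0.75)·(-0.75) + (1.25)·(1.25) + (-0.75)·(-0.75) + (0.25)·(0.25)) / 3 = 2.75/3 = 0.9167
  S[A,B] = ((-0.75)·(1.5) + (1.25)·(-0.5) + (-0.75)·(-0.5) + (0.25)·(-0.5)) / 3 = -1.5/3 = -0.5
  S[B,B] = ((1.5)·(1.5) + (-0.5)·(-0.5) + (-0.5)·(-0.5) + (-0.5)·(-0.5)) / 3 = 3/3 = 1

S is symmetric (S[j,i] = S[i,j]). Assembling:

S = [[0.9167, -0.5],
 [-0.5, 1]]


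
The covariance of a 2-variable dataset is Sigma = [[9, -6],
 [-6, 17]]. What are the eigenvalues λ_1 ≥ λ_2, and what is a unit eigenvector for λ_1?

Step 1 — characteristic polynomial of 2×2 Sigma:
  det(Sigma - λI) = λ² - trace · λ + det = 0.
  trace = 9 + 17 = 26, det = 9·17 - (-6)² = 117.
Step 2 — discriminant:
  Δ = trace² - 4·det = 676 - 468 = 208.
Step 3 — eigenvalues:
  λ = (trace ± √Δ)/2 = (26 ± 14.4222)/2,
  λ_1 = 20.2111,  λ_2 = 5.7889.

Step 4 — unit eigenvector for λ_1: solve (Sigma - λ_1 I)v = 0. First row:
  (9 - 20.2111)·v_x + (-6)·v_y = 0, i.e. (-11.2111)·v_x + (-6)·v_y = 0,
  so v ∝ (b, λ_1 - a) = (-6, 11.2111); multiply by -1 so the first entry is positive: u = (6, -11.2111).
  ||u|| = √((6)² + (-11.2111)²) = √(161.6888) ≈ 12.7157,
  v_1 = u/||u|| ≈ (0.4719, -0.8817) (||v_1|| = 1).

λ_1 = 20.2111,  λ_2 = 5.7889;  v_1 ≈ (0.4719, -0.8817)


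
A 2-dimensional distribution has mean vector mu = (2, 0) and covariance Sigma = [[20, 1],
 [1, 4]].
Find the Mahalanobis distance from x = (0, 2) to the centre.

Step 1 — centre the observation: (x - mu) = (-2, 2).

Step 2 — invert Sigma. det(Sigma) = 20·4 - (1)² = 79.
  Sigma^{-1} = (1/det) · [[d, -b], [-b, a]] = [[0.0506, -0.0127],
 [-0.0127, 0.2532]].

Step 3 — form the quadratic (x - mu)^T · Sigma^{-1} · (x - mu):
  Sigma^{-1} · (x - mu) = (-0.1266, 0.5316).
  (x - mu)^T · [Sigma^{-1} · (x - mu)] = (-2)·(-0.1266) + (2)·(0.5316) = 1.3165.

Step 4 — take square root: d = √(1.3165) ≈ 1.1474.

d(x, mu) = √(1.3165) ≈ 1.1474


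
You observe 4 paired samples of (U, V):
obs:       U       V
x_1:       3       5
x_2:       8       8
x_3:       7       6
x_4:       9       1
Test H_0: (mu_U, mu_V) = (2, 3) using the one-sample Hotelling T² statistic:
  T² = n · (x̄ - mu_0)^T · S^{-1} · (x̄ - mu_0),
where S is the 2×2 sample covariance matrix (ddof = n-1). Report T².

Step 1 — sample mean vector:
  mean(U) = (3 + 8 + 7 + 9) / 4 = 27/4 = 6.75
  mean(V) = (5 + 8 + 6 + 1) / 4 = 20/4 = 5
  x̄ = (6.75, 5),  deviation x̄ - mu_0 = (6.75, 5) - (2, 3) = (4.75, 2).

Step 2 — sample covariance matrix, S[i,j] = (1/(n-1)) · Σ_k (x_{k,i} - mean_i) · (x_{k,j} - mean_j), divisor n-1 = 3:
  S[U,U] = ((-3.75)·(-3.75) + (1.25)·(1.25) + (0.25)·(0.25) + (2.25)·(2.25)) / 3 = 20.75/3 = 6.9167
  S[U,V] = ((-3.75)·(0) + (1.25)·(3) + (0.25)·(1) + (2.25)·(-4)) / 3 = -5/3 = -1.6667
  S[V,V] = ((0)·(0) + (3)·(3) + (1)·(1) + (-4)·(-4)) / 3 = 26/3 = 8.6667
  S = [[6.9167, -1.6667],
 [-1.6667, 8.6667]].

Step 3 — invert S. det(S) = 6.9167·8.6667 - (-1.6667)² = 57.1667.
  S^{-1} = (1/det) · [[d, -b], [-b, a]] = [[0.1516, 0.0292],
 [0.0292, 0.121]].

Step 4 — quadratic form (x̄ - mu_0)^T · S^{-1} · (x̄ - mu_0):
  S^{-1} · (x̄ - mu_0) = (0.7784, 0.3805),
  (x̄ - mu_0)^T · [...] = (4.75)·(0.7784) + (2)·(0.3805) = 4.4585.

Step 5 — scale by n: T² = 4 · 4.4585 = 17.8338.

T² ≈ 17.8338


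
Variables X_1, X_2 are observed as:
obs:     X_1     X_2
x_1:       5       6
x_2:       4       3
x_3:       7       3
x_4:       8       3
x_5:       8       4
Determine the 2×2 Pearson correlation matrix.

Step 1 — column means:
  mean(X_1) = (5 + 4 + 7 + 8 + 8) / 5 = 32/5 = 6.4
  mean(X_2) = (6 + 3 + 3 + 3 + 4) / 5 = 19/5 = 3.8

Step 2 — sample variances and covariances s[i,j] = (1/(n-1)) · Σ_k (x_{k,i} - mean_i) · (x_{k,j} - mean_j), with n-1 = 4:
  s[X_1,X_1] = ((-1.4)·(-1.4) + (-2.4)·(-2.4) + (0.6)·(0.6) + (1.6)·(1.6) + (1.6)·(1.6)) / 4 = 13.2/4 = 3.3
  s[X_1,X_2] = ((-1.4)·(2.2) + (-2.4)·(-0.8) + (0.6)·(-0.8) + (1.6)·(-0.8) + (1.6)·(0.2)) / 4 = -2.6/4 = -0.65
  s[X_2,X_2] = ((2.2)·(2.2) + (-0.8)·(-0.8) + (-0.8)·(-0.8) + (-0.8)·(-0.8) + (0.2)·(0.2)) / 4 = 6.8/4 = 1.7
  Sample standard deviations s_i = √(s[i,i]):
  s(X_1) = √(3.3) = 1.8166
  s(X_2) = √(1.7) = 1.3038

Step 3 — r_{ij} = s_{ij} / (s_i · s_j):
  r[X_1,X_1] = 1 (diagonal).
  r[X_1,X_2] = -0.65 / (1.8166 · 1.3038) = -0.65 / 2.3685 = -0.2744
  r[X_2,X_2] = 1 (diagonal).

R is symmetric with unit diagonal. Assembling:

R = [[1, -0.2744],
 [-0.2744, 1]]


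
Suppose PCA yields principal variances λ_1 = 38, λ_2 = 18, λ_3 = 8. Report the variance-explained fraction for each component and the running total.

Step 1 — total variance = trace(Sigma) = Σ λ_i = 38 + 18 + 8 = 64.

Step 2 — fraction explained by component i = λ_i / Σ λ:
  PC1: 38/64 = 0.5938
  PC2: 18/64 = 0.2812
  PC3: 8/64 = 0.125

Step 3 — cumulative fraction after k components = (λ_1 + ... + λ_k) / Σ λ:
  k = 1: 38/64 = 0.5938
  k = 2: (38 + 18)/64 = 56/64 = 0.875
  k = 3: (38 + 18 + 8)/64 = 64/64 = 1

Summary (fraction, with percent):

explained: PC1 0.5938 (59.38%), PC2 0.2812 (28.12%), PC3 0.125 (12.5%);  cumulative: 0.5938, 0.875, 1


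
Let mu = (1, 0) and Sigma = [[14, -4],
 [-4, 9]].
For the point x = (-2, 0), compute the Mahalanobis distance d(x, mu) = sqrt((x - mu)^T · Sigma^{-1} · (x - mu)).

Step 1 — centre the observation: (x - mu) = (-3, 0).

Step 2 — invert Sigma. det(Sigma) = 14·9 - (-4)² = 110.
  Sigma^{-1} = (1/det) · [[d, -b], [-b, a]] = [[0.0818, 0.0364],
 [0.0364, 0.1273]].

Step 3 — form the quadratic (x - mu)^T · Sigma^{-1} · (x - mu):
  Sigma^{-1} · (x - mu) = (-0.2455, -0.1091).
  (x - mu)^T · [Sigma^{-1} · (x - mu)] = (-3)·(-0.2455) + (0)·(-0.1091) = 0.7364.

Step 4 — take square root: d = √(0.7364) ≈ 0.8581.

d(x, mu) = √(0.7364) ≈ 0.8581


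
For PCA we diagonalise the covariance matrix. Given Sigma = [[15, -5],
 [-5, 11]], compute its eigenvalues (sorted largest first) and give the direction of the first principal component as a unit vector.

Step 1 — characteristic polynomial of 2×2 Sigma:
  det(Sigma - λI) = λ² - trace · λ + det = 0.
  trace = 15 + 11 = 26, det = 15·11 - (-5)² = 140.
Step 2 — discriminant:
  Δ = trace² - 4·det = 676 - 560 = 116.
Step 3 — eigenvalues:
  λ = (trace ± √Δ)/2 = (26 ± 10.7703)/2,
  λ_1 = 18.3852,  λ_2 = 7.6148.

Step 4 — unit eigenvector for λ_1: solve (Sigma - λ_1 I)v = 0. First row:
  (15 - 18.3852)·v_x + (-5)·v_y = 0, i.e. (-3.3852)·v_x + (-5)·v_y = 0,
  so v ∝ (b, λ_1 - a) = (-5, 3.3852); multiply by -1 so the first entry is positive: u = (5, -3.3852).
  ||u|| = √((5)² + (-3.3852)²) = √(36.4593) ≈ 6.0382,
  v_1 = u/||u|| ≈ (0.8281, -0.5606) (||v_1|| = 1).

λ_1 = 18.3852,  λ_2 = 7.6148;  v_1 ≈ (0.8281, -0.5606)


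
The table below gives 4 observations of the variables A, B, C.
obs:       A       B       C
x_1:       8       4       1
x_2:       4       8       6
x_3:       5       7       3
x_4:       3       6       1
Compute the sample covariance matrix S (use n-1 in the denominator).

Step 1 — column means:
  mean(A) = (8 + 4 + 5 + 3) / 4 = 20/4 = 5
  mean(B) = (4 + 8 + 7 + 6) / 4 = 25/4 = 6.25
  mean(C) = (1 + 6 + 3 + 1) / 4 = 11/4 = 2.75

Step 2 — sample covariance S[i,j] = (1/(n-1)) · Σ_k (x_{k,i} - mean_i) · (x_{k,j} - mean_j), with n-1 = 3.
  S[A,A] = ((3)·(3) + (-1)·(-1) + (0)·(0) + (-2)·(-2)) / 3 = 14/3 = 4.6667
  S[A,B] = ((3)·(-2.25) + (-1)·(1.75) + (0)·(0.75) + (-2)·(-0.25)) / 3 = -8/3 = -2.6667
  S[A,C] = ((3)·(-1.75) + (-1)·(3.25) + (0)·(0.25) + (-2)·(-1.75)) / 3 = -5/3 = -1.6667
  S[B,B] = ((-2.25)·(-2.25) + (1.75)·(1.75) + (0.75)·(0.75) + (-0.25)·(-0.25)) / 3 = 8.75/3 = 2.9167
  S[B,C] = ((-2.25)·(-1.75) + (1.75)·(3.25) + (0.75)·(0.25) + (-0.25)·(-1.75)) / 3 = 10.25/3 = 3.4167
  S[C,C] = ((-1.75)·(-1.75) + (3.25)·(3.25) + (0.25)·(0.25) + (-1.75)·(-1.75)) / 3 = 16.75/3 = 5.5833

S is symmetric (S[j,i] = S[i,j]). Assembling:

S = [[4.6667, -2.6667, -1.6667],
 [-2.6667, 2.9167, 3.4167],
 [-1.6667, 3.4167, 5.5833]]


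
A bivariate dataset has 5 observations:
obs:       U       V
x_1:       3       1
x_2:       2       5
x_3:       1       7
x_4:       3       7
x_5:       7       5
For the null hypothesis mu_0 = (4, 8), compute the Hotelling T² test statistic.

Step 1 — sample mean vector:
  mean(U) = (3 + 2 + 1 + 3 + 7) / 5 = 16/5 = 3.2
  mean(V) = (1 + 5 + 7 + 7 + 5) / 5 = 25/5 = 5
  x̄ = (3.2, 5),  deviation x̄ - mu_0 = (3.2, 5) - (4, 8) = (-0.8, -3).

Step 2 — sample covariance matrix, S[i,j] = (1/(n-1)) · Σ_k (x_{k,i} - mean_i) · (x_{k,j} - mean_j), divisor n-1 = 4:
  S[U,U] = ((-0.2)·(-0.2) + (-1.2)·(-1.2) + (-2.2)·(-2.2) + (-0.2)·(-0.2) + (3.8)·(3.8)) / 4 = 20.8/4 = 5.2
  S[U,V] = ((-0.2)·(-4) + (-1.2)·(0) + (-2.2)·(2) + (-0.2)·(2) + (3.8)·(0)) / 4 = -4/4 = -1
  S[V,V] = ((-4)·(-4) + (0)·(0) + (2)·(2) + (2)·(2) + (0)·(0)) / 4 = 24/4 = 6
  S = [[5.2, -1],
 [-1, 6]].

Step 3 — invert S. det(S) = 5.2·6 - (-1)² = 30.2.
  S^{-1} = (1/det) · [[d, -b], [-b, a]] = [[0.1987, 0.0331],
 [0.0331, 0.1722]].

Step 4 — quadratic form (x̄ - mu_0)^T · S^{-1} · (x̄ - mu_0):
  S^{-1} · (x̄ - mu_0) = (-0.2583, -0.543),
  (x̄ - mu_0)^T · [...] = (-0.8)·(-0.2583) + (-3)·(-0.543) = 1.8358.

Step 5 — scale by n: T² = 5 · 1.8358 = 9.1788.

T² ≈ 9.1788


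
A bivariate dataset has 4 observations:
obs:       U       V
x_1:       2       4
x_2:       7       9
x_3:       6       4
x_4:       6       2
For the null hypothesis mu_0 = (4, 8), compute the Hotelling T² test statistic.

Step 1 — sample mean vector:
  mean(U) = (2 + 7 + 6 + 6) / 4 = 21/4 = 5.25
  mean(V) = (4 + 9 + 4 + 2) / 4 = 19/4 = 4.75
  x̄ = (5.25, 4.75),  deviation x̄ - mu_0 = (5.25, 4.75) - (4, 8) = (1.25, -3.25).

Step 2 — sample covariance matrix, S[i,j] = (1/(n-1)) · Σ_k (x_{k,i} - mean_i) · (x_{k,j} - mean_j), divisor n-1 = 3:
  S[U,U] = ((-3.25)·(-3.25) + (1.75)·(1.75) + (0.75)·(0.75) + (0.75)·(0.75)) / 3 = 14.75/3 = 4.9167
  S[U,V] = ((-3.25)·(-0.75) + (1.75)·(4.25) + (0.75)·(-0.75) + (0.75)·(-2.75)) / 3 = 7.25/3 = 2.4167
  S[V,V] = ((-0.75)·(-0.75) + (4.25)·(4.25) + (-0.75)·(-0.75) + (-2.75)·(-2.75)) / 3 = 26.75/3 = 8.9167
  S = [[4.9167, 2.4167],
 [2.4167, 8.9167]].

Step 3 — invert S. det(S) = 4.9167·8.9167 - (2.4167)² = 38.
  S^{-1} = (1/det) · [[d, -b], [-b, a]] = [[0.2346, -0.0636],
 [-0.0636, 0.1294]].

Step 4 — quadratic form (x̄ - mu_0)^T · S^{-1} · (x̄ - mu_0):
  S^{-1} · (x̄ - mu_0) = (0.5, -0.5),
  (x̄ - mu_0)^T · [...] = (1.25)·(0.5) + (-3.25)·(-0.5) = 2.25.

Step 5 — scale by n: T² = 4 · 2.25 = 9.

T² ≈ 9


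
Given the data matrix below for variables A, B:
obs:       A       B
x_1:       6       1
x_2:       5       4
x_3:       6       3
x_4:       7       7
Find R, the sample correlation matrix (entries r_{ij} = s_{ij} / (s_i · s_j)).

Step 1 — column means:
  mean(A) = (6 + 5 + 6 + 7) / 4 = 24/4 = 6
  mean(B) = (1 + 4 + 3 + 7) / 4 = 15/4 = 3.75

Step 2 — sample variances and covariances s[i,j] = (1/(n-1)) · Σ_k (x_{k,i} - mean_i) · (x_{k,j} - mean_j), with n-1 = 3:
  s[A,A] = ((0)·(0) + (-1)·(-1) + (0)·(0) + (1)·(1)) / 3 = 2/3 = 0.6667
  s[A,B] = ((0)·(-2.75) + (-1)·(0.25) + (0)·(-0.75) + (1)·(3.25)) / 3 = 3/3 = 1
  s[B,B] = ((-2.75)·(-2.75) + (0.25)·(0.25) + (-0.75)·(-0.75) + (3.25)·(3.25)) / 3 = 18.75/3 = 6.25
  Sample standard deviations s_i = √(s[i,i]):
  s(A) = √(0.6667) = 0.8165
  s(B) = √(6.25) = 2.5

Step 3 — r_{ij} = s_{ij} / (s_i · s_j):
  r[A,A] = 1 (diagonal).
  r[A,B] = 1 / (0.8165 · 2.5) = 1 / 2.0412 = 0.4899
  r[B,B] = 1 (diagonal).

R is symmetric with unit diagonal. Assembling:

R = [[1, 0.4899],
 [0.4899, 1]]


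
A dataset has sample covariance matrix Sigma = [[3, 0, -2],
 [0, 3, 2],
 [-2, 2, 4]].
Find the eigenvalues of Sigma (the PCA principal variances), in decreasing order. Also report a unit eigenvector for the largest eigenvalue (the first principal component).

Step 1 — characteristic polynomial p(λ) = det(λI - Sigma) = λ³ - tr·λ² + c_1·λ - det, where tr = trace, c_1 = sum of the principal 2×2 minors, det = det(Sigma):
  tr = 3 + 3 + 4 = 10,
  c_1 = (3·3 - (0)²) + (3·4 - (-2)²) + (3·4 - (2)²) = 9 + 8 + 8 = 25,
  det = 3·(3·4 - (2)²) - (0)·((0)·4 - (2)·(-2)) + (-2)·((0)·(2) - 3·(-2)) = 3·(8) - (0)·(4) + (-2)·(6) = 12.
  So p(λ) = λ³ - 10λ² + 25λ - 12.
Step 2 — look for an integer root (rational root theorem: any rational root is an integer divisor of 12). Testing λ = 3:
  p(3) = 27 - 90 + 75 - 12 = 0  ✓
  Dividing out (λ - 3): p(λ) = (λ - 3)(λ² - 7λ + 4).
Step 3 — remaining eigenvalues from the quadratic λ² - 7λ + 4 = 0:
  Δ = 7² - 4·4 = 49 - 16 = 33,  λ = (7 ± √33)/2 = (7 ± 5.7446)/2 ≈ 6.3723 or 0.6277.
  Sorted: λ_1 = 6.3723,  λ_2 = 3,  λ_3 = 0.6277  (check: sum = 10 = tr ✓).

Step 4 — unit eigenvector for λ_1 ≈ 6.3723: v spans the null space of (Sigma - λ_1 I), whose rows are
  r_1 = (-3.3723, 0, -2),  r_2 = (0, -3.3723, 2),  r_3 = (-2, 2, -2.3723).
  v is orthogonal to every row, so take v ∝ r_1 × r_2 = ((0)·(2) - (-2)·(-3.3723), (-2)·(0) - (-3.3723)·(2), (-3.3723)·(-3.3723) - (0)·(0)) ≈ (-6.7446, 6.7446, 11.3723).
  Rescale (multiply by -1 so the first nonzero entry is positive): u = (6.7446, -6.7446, -11.3723).
  ||u|| = √((6.7446)² + (-6.7446)² + (-11.3723)²) = √(220.307) ≈ 14.8427,  v_1 = u/||u|| ≈ (0.4544, -0.4544, -0.7662) (||v_1|| = 1).

λ_1 = 6.3723,  λ_2 = 3,  λ_3 = 0.6277;  v_1 ≈ (0.4544, -0.4544, -0.7662)


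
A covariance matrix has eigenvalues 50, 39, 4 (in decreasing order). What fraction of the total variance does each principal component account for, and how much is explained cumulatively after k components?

Step 1 — total variance = trace(Sigma) = Σ λ_i = 50 + 39 + 4 = 93.

Step 2 — fraction explained by component i = λ_i / Σ λ:
  PC1: 50/93 = 0.5376
  PC2: 39/93 = 0.4194
  PC3: 4/93 = 0.043

Step 3 — cumulative fraction after k components = (λ_1 + ... + λ_k) / Σ λ:
  k = 1: 50/93 = 0.5376
  k = 2: (50 + 39)/93 = 89/93 = 0.957
  k = 3: (50 + 39 + 4)/93 = 93/93 = 1

Summary (fraction, with percent):

explained: PC1 0.5376 (53.76%), PC2 0.4194 (41.94%), PC3 0.043 (4.3%);  cumulative: 0.5376, 0.957, 1


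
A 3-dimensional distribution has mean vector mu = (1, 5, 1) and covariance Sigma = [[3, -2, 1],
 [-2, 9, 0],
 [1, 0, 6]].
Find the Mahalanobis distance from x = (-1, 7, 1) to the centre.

Step 1 — centre the observation: (x - mu) = (-2, 2, 0).

Step 2 — invert Sigma (cofactor / det for 3×3, or solve directly):
  Sigma^{-1} = [[0.4186, 0.093, -0.0698],
 [0.093, 0.1318, -0.0155],
 [-0.0698, -0.0155, 0.1783]].

Step 3 — form the quadratic (x - mu)^T · Sigma^{-1} · (x - mu):
  Sigma^{-1} · (x - mu) = (-0.6512, 0.0775, 0.1085).
  (x - mu)^T · [Sigma^{-1} · (x - mu)] = (-2)·(-0.6512) + (2)·(0.0775) + (0)·(0.1085) = 1.4574.

Step 4 — take square root: d = √(1.4574) ≈ 1.2072.

d(x, mu) = √(1.4574) ≈ 1.2072


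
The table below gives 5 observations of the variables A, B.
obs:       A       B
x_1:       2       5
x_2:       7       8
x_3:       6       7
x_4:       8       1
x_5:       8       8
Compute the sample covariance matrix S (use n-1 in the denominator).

Step 1 — column means:
  mean(A) = (2 + 7 + 6 + 8 + 8) / 5 = 31/5 = 6.2
  mean(B) = (5 + 8 + 7 + 1 + 8) / 5 = 29/5 = 5.8

Step 2 — sample covariance S[i,j] = (1/(n-1)) · Σ_k (x_{k,i} - mean_i) · (x_{k,j} - mean_j), with n-1 = 4.
  S[A,A] = ((-4.2)·(-4.2) + (0.8)·(0.8) + (-0.2)·(-0.2) + (1.8)·(1.8) + (1.8)·(1.8)) / 4 = 24.8/4 = 6.2
  S[A,B] = ((-4.2)·(-0.8) + (0.8)·(2.2) + (-0.2)·(1.2) + (1.8)·(-4.8) + (1.8)·(2.2)) / 4 = 0.2/4 = 0.05
  S[B,B] = ((-0.8)·(-0.8) + (2.2)·(2.2) + (1.2)·(1.2) + (-4.8)·(-4.8) + (2.2)·(2.2)) / 4 = 34.8/4 = 8.7

S is symmetric (S[j,i] = S[i,j]). Assembling:

S = [[6.2, 0.05],
 [0.05, 8.7]]


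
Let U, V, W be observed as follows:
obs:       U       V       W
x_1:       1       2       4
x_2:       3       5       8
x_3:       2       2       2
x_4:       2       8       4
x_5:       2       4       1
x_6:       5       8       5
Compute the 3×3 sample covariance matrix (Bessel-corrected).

Step 1 — column means:
  mean(U) = (1 + 3 + 2 + 2 + 2 + 5) / 6 = 15/6 = 2.5
  mean(V) = (2 + 5 + 2 + 8 + 4 + 8) / 6 = 29/6 = 4.8333
  mean(W) = (4 + 8 + 2 + 4 + 1 + 5) / 6 = 24/6 = 4

Step 2 — sample covariance S[i,j] = (1/(n-1)) · Σ_k (x_{k,i} - mean_i) · (x_{k,j} - mean_j), with n-1 = 5.
  S[U,U] = ((-1.5)·(-1.5) + (0.5)·(0.5) + (-0.5)·(-0.5) + (-0.5)·(-0.5) + (-0.5)·(-0.5) + (2.5)·(2.5)) / 5 = 9.5/5 = 1.9
  S[U,V] = ((-1.5)·(-2.8333) + (0.5)·(0.1667) + (-0.5)·(-2.8333) + (-0.5)·(3.1667) + (-0.5)·(-0.8333) + (2.5)·(3.1667)) / 5 = 12.5/5 = 2.5
  S[U,W] = ((-1.5)·(0) + (0.5)·(4) + (-0.5)·(-2) + (-0.5)·(0) + (-0.5)·(-3) + (2.5)·(1)) / 5 = 7/5 = 1.4
  S[V,V] = ((-2.8333)·(-2.8333) + (0.1667)·(0.1667) + (-2.8333)·(-2.8333) + (3.1667)·(3.1667) + (-0.8333)·(-0.8333) + (3.1667)·(3.1667)) / 5 = 36.8333/5 = 7.3667
  S[V,W] = ((-2.8333)·(0) + (0.1667)·(4) + (-2.8333)·(-2) + (3.1667)·(0) + (-0.8333)·(-3) + (3.1667)·(1)) / 5 = 12/5 = 2.4
  S[W,W] = ((0)·(0) + (4)·(4) + (-2)·(-2) + (0)·(0) + (-3)·(-3) + (1)·(1)) / 5 = 30/5 = 6

S is symmetric (S[j,i] = S[i,j]). Assembling:

S = [[1.9, 2.5, 1.4],
 [2.5, 7.3667, 2.4],
 [1.4, 2.4, 6]]


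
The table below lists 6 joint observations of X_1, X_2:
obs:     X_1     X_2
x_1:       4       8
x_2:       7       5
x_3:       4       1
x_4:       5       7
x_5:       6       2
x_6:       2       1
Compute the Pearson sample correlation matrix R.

Step 1 — column means:
  mean(X_1) = (4 + 7 + 4 + 5 + 6 + 2) / 6 = 28/6 = 4.6667
  mean(X_2) = (8 + 5 + 1 + 7 + 2 + 1) / 6 = 24/6 = 4

Step 2 — sample variances and covariances s[i,j] = (1/(n-1)) · Σ_k (x_{k,i} - mean_i) · (x_{k,j} - mean_j), with n-1 = 5:
  s[X_1,X_1] = ((-0.6667)·(-0.6667) + (2.3333)·(2.3333) + (-0.6667)·(-0.6667) + (0.3333)·(0.3333) + (1.3333)·(1.3333) + (-2.6667)·(-2.6667)) / 5 = 15.3333/5 = 3.0667
  s[X_1,X_2] = ((-0.6667)·(4) + (2.3333)·(1) + (-0.6667)·(-3) + (0.3333)·(3) + (1.3333)·(-2) + (-2.6667)·(-3)) / 5 = 8/5 = 1.6
  s[X_2,X_2] = ((4)·(4) + (1)·(1) + (-3)·(-3) + (3)·(3) + (-2)·(-2) + (-3)·(-3)) / 5 = 48/5 = 9.6
  Sample standard deviations s_i = √(s[i,i]):
  s(X_1) = √(3.0667) = 1.7512
  s(X_2) = √(9.6) = 3.0984

Step 3 — r_{ij} = s_{ij} / (s_i · s_j):
  r[X_1,X_1] = 1 (diagonal).
  r[X_1,X_2] = 1.6 / (1.7512 · 3.0984) = 1.6 / 5.4259 = 0.2949
  r[X_2,X_2] = 1 (diagonal).

R is symmetric with unit diagonal. Assembling:

R = [[1, 0.2949],
 [0.2949, 1]]


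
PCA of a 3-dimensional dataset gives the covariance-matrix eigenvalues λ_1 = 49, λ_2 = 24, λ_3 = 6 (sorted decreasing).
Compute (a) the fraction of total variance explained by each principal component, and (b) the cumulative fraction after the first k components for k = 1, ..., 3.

Step 1 — total variance = trace(Sigma) = Σ λ_i = 49 + 24 + 6 = 79.

Step 2 — fraction explained by component i = λ_i / Σ λ:
  PC1: 49/79 = 0.6203
  PC2: 24/79 = 0.3038
  PC3: 6/79 = 0.0759

Step 3 — cumulative fraction after k components = (λ_1 + ... + λ_k) / Σ λ:
  k = 1: 49/79 = 0.6203
  k = 2: (49 + 24)/79 = 73/79 = 0.9241
  k = 3: (49 + 24 + 6)/79 = 79/79 = 1

Summary (fraction, with percent):

explained: PC1 0.6203 (62.03%), PC2 0.3038 (30.38%), PC3 0.0759 (7.59%);  cumulative: 0.6203, 0.9241, 1


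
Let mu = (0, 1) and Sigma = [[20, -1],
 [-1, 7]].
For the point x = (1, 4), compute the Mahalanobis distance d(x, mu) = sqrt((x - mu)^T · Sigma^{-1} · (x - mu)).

Step 1 — centre the observation: (x - mu) = (1, 3).

Step 2 — invert Sigma. det(Sigma) = 20·7 - (-1)² = 139.
  Sigma^{-1} = (1/det) · [[d, -b], [-b, a]] = [[0.0504, 0.0072],
 [0.0072, 0.1439]].

Step 3 — form the quadratic (x - mu)^T · Sigma^{-1} · (x - mu):
  Sigma^{-1} · (x - mu) = (0.0719, 0.4388).
  (x - mu)^T · [Sigma^{-1} · (x - mu)] = (1)·(0.0719) + (3)·(0.4388) = 1.3885.

Step 4 — take square root: d = √(1.3885) ≈ 1.1783.

d(x, mu) = √(1.3885) ≈ 1.1783


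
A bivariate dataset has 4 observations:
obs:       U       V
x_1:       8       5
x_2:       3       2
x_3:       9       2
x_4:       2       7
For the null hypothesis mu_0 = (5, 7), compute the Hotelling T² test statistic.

Step 1 — sample mean vector:
  mean(U) = (8 + 3 + 9 + 2) / 4 = 22/4 = 5.5
  mean(V) = (5 + 2 + 2 + 7) / 4 = 16/4 = 4
  x̄ = (5.5, 4),  deviation x̄ - mu_0 = (5.5, 4) - (5, 7) = (0.5, -3).

Step 2 — sample covariance matrix, S[i,j] = (1/(n-1)) · Σ_k (x_{k,i} - mean_i) · (x_{k,j} - mean_j), divisor n-1 = 3:
  S[U,U] = ((2.5)·(2.5) + (-2.5)·(-2.5) + (3.5)·(3.5) + (-3.5)·(-3.5)) / 3 = 37/3 = 12.3333
  S[U,V] = ((2.5)·(1) + (-2.5)·(-2) + (3.5)·(-2) + (-3.5)·(3)) / 3 = -10/3 = -3.3333
  S[V,V] = ((1)·(1) + (-2)·(-2) + (-2)·(-2) + (3)·(3)) / 3 = 18/3 = 6
  S = [[12.3333, -3.3333],
 [-3.3333, 6]].

Step 3 — invert S. det(S) = 12.3333·6 - (-3.3333)² = 62.8889.
  S^{-1} = (1/det) · [[d, -b], [-b, a]] = [[0.0954, 0.053],
 [0.053, 0.1961]].

Step 4 — quadratic form (x̄ - mu_0)^T · S^{-1} · (x̄ - mu_0):
  S^{-1} · (x̄ - mu_0) = (-0.1113, -0.5618),
  (x̄ - mu_0)^T · [...] = (0.5)·(-0.1113) + (-3)·(-0.5618) = 1.6299.

Step 5 — scale by n: T² = 4 · 1.6299 = 6.5194.

T² ≈ 6.5194


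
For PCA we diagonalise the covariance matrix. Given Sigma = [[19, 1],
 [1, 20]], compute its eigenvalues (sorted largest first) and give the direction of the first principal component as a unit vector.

Step 1 — characteristic polynomial of 2×2 Sigma:
  det(Sigma - λI) = λ² - trace · λ + det = 0.
  trace = 19 + 20 = 39, det = 19·20 - (1)² = 379.
Step 2 — discriminant:
  Δ = trace² - 4·det = 1521 - 1516 = 5.
Step 3 — eigenvalues:
  λ = (trace ± √Δ)/2 = (39 ± 2.2361)/2,
  λ_1 = 20.618,  λ_2 = 18.382.

Step 4 — unit eigenvector for λ_1: solve (Sigma - λ_1 I)v = 0. First row:
  (19 - 20.618)·v_x + (1)·v_y = 0, i.e. (-1.618)·v_x + (1)·v_y = 0,
  so v ∝ (b, λ_1 - a) = (1, 1.618) = u.
  ||u|| = √((1)² + (1.618)²) = √(3.618) ≈ 1.9021,
  v_1 = u/||u|| ≈ (0.5257, 0.8507) (||v_1|| = 1).

λ_1 = 20.618,  λ_2 = 18.382;  v_1 ≈ (0.5257, 0.8507)


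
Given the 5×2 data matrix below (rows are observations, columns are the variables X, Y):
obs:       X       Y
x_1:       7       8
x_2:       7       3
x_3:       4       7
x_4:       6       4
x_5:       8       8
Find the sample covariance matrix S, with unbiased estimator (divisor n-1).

Step 1 — column means:
  mean(X) = (7 + 7 + 4 + 6 + 8) / 5 = 32/5 = 6.4
  mean(Y) = (8 + 3 + 7 + 4 + 8) / 5 = 30/5 = 6

Step 2 — sample covariance S[i,j] = (1/(n-1)) · Σ_k (x_{k,i} - mean_i) · (x_{k,j} - mean_j), with n-1 = 4.
  S[X,X] = ((0.6)·(0.6) + (0.6)·(0.6) + (-2.4)·(-2.4) + (-0.4)·(-0.4) + (1.6)·(1.6)) / 4 = 9.2/4 = 2.3
  S[X,Y] = ((0.6)·(2) + (0.6)·(-3) + (-2.4)·(1) + (-0.4)·(-2) + (1.6)·(2)) / 4 = 1/4 = 0.25
  S[Y,Y] = ((2)·(2) + (-3)·(-3) + (1)·(1) + (-2)·(-2) + (2)·(2)) / 4 = 22/4 = 5.5

S is symmetric (S[j,i] = S[i,j]). Assembling:

S = [[2.3, 0.25],
 [0.25, 5.5]]


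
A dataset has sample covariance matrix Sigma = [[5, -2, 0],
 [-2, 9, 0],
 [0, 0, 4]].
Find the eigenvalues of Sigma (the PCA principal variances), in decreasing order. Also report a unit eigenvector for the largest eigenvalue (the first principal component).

Step 1 — characteristic polynomial p(λ) = det(λI - Sigma) = λ³ - tr·λ² + c_1·λ - det, where tr = trace, c_1 = sum of the principal 2×2 minors, det = det(Sigma):
  tr = 5 + 9 + 4 = 18,
  c_1 = (5·9 - (-2)²) + (5·4 - (0)²) + (9·4 - (0)²) = 41 + 20 + 36 = 97,
  det = 5·(9·4 - (0)²) - (-2)·((-2)·4 - (0)·(0)) + (0)·((-2)·(0) - 9·(0)) = 5·(36) - (-2)·(-8) + (0)·(0) = 164.
  So p(λ) = λ³ - 18λ² + 97λ - 164.
Step 2 — look for an integer root (rational root theorem: any rational root is an integer divisor of 164). Testing λ = 4:
  p(4) = 64 - 288 + 388 - 164 = 0  ✓
  Dividing out (λ - 4): p(λ) = (λ - 4)(λ² - 14λ + 41).
Step 3 — remaining eigenvalues from the quadratic λ² - 14λ + 41 = 0:
  Δ = 14² - 4·41 = 196 - 164 = 32,  λ = (14 ± √32)/2 = (14 ± 5.6569)/2 ≈ 9.8284 or 4.1716.
  Sorted: λ_1 = 9.8284,  λ_2 = 4.1716,  λ_3 = 4  (check: sum = 18 = tr ✓).

Step 4 — unit eigenvector for λ_1 ≈ 9.8284: v spans the null space of (Sigma - λ_1 I), whose rows are
  r_1 = (-4.8284, -2, 0),  r_2 = (-2, -0.8284, 0),  r_3 = (0, 0, -5.8284).
  v is orthogonal to every row, so take v ∝ r_1 × r_3 = ((-2)·(-5.8284) - (0)·(0), (0)·(0) - (-4.8284)·(-5.8284), (-4.8284)·(0) - (-2)·(0)) ≈ (11.6569, -28.1421, 0).
  Let u = (11.6569, -28.1421, 0).
  ||u|| = √((11.6569)² + (-28.1421)² + (0)²) = √(927.862) ≈ 30.4608,  v_1 = u/||u|| ≈ (0.3827, -0.9239, 0) (||v_1|| = 1).

λ_1 = 9.8284,  λ_2 = 4.1716,  λ_3 = 4;  v_1 ≈ (0.3827, -0.9239, 0)


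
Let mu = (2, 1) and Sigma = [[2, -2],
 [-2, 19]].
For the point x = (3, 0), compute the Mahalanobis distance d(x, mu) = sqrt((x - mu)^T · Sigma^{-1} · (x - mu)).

Step 1 — centre the observation: (x - mu) = (1, -1).

Step 2 — invert Sigma. det(Sigma) = 2·19 - (-2)² = 34.
  Sigma^{-1} = (1/det) · [[d, -b], [-b, a]] = [[0.5588, 0.0588],
 [0.0588, 0.0588]].

Step 3 — form the quadratic (x - mu)^T · Sigma^{-1} · (x - mu):
  Sigma^{-1} · (x - mu) = (0.5, 0).
  (x - mu)^T · [Sigma^{-1} · (x - mu)] = (1)·(0.5) + (-1)·(0) = 0.5.

Step 4 — take square root: d = √(0.5) ≈ 0.7071.

d(x, mu) = √(0.5) ≈ 0.7071


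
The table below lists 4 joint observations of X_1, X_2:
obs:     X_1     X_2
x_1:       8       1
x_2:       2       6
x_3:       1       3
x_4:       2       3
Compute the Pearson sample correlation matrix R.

Step 1 — column means:
  mean(X_1) = (8 + 2 + 1 + 2) / 4 = 13/4 = 3.25
  mean(X_2) = (1 + 6 + 3 + 3) / 4 = 13/4 = 3.25

Step 2 — sample variances and covariances s[i,j] = (1/(n-1)) · Σ_k (x_{k,i} - mean_i) · (x_{k,j} - mean_j), with n-1 = 3:
  s[X_1,X_1] = ((4.75)·(4.75) + (-1.25)·(-1.25) + (-2.25)·(-2.25) + (-1.25)·(-1.25)) / 3 = 30.75/3 = 10.25
  s[X_1,X_2] = ((4.75)·(-2.25) + (-1.25)·(2.75) + (-2.25)·(-0.25) + (-1.25)·(-0.25)) / 3 = -13.25/3 = -4.4167
  s[X_2,X_2] = ((-2.25)·(-2.25) + (2.75)·(2.75) + (-0.25)·(-0.25) + (-0.25)·(-0.25)) / 3 = 12.75/3 = 4.25
  Sample standard deviations s_i = √(s[i,i]):
  s(X_1) = √(10.25) = 3.2016
  s(X_2) = √(4.25) = 2.0616

Step 3 — r_{ij} = s_{ij} / (s_i · s_j):
  r[X_1,X_1] = 1 (diagonal).
  r[X_1,X_2] = -4.4167 / (3.2016 · 2.0616) = -4.4167 / 6.6002 = -0.6692
  r[X_2,X_2] = 1 (diagonal).

R is symmetric with unit diagonal. Assembling:

R = [[1, -0.6692],
 [-0.6692, 1]]


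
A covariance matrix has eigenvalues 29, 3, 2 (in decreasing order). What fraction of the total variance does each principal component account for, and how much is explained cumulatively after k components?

Step 1 — total variance = trace(Sigma) = Σ λ_i = 29 + 3 + 2 = 34.

Step 2 — fraction explained by component i = λ_i / Σ λ:
  PC1: 29/34 = 0.8529
  PC2: 3/34 = 0.0882
  PC3: 2/34 = 0.0588

Step 3 — cumulative fraction after k components = (λ_1 + ... + λ_k) / Σ λ:
  k = 1: 29/34 = 0.8529
  k = 2: (29 + 3)/34 = 32/34 = 0.9412
  k = 3: (29 + 3 + 2)/34 = 34/34 = 1

Summary (fraction, with percent):

explained: PC1 0.8529 (85.29%), PC2 0.0882 (8.82%), PC3 0.0588 (5.88%);  cumulative: 0.8529, 0.9412, 1


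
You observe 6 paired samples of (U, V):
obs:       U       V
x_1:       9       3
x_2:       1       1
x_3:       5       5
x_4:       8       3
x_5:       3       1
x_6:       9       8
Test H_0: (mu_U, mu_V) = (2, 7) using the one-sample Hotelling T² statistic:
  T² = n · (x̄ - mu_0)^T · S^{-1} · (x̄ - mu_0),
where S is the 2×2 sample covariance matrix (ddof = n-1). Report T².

Step 1 — sample mean vector:
  mean(U) = (9 + 1 + 5 + 8 + 3 + 9) / 6 = 35/6 = 5.8333
  mean(V) = (3 + 1 + 5 + 3 + 1 + 8) / 6 = 21/6 = 3.5
  x̄ = (5.8333, 3.5),  deviation x̄ - mu_0 = (5.8333, 3.5) - (2, 7) = (3.8333, -3.5).

Step 2 — sample covariance matrix, S[i,j] = (1/(n-1)) · Σ_k (x_{k,i} - mean_i) · (x_{k,j} - mean_j), divisor n-1 = 5:
  S[U,U] = ((3.1667)·(3.1667) + (-4.8333)·(-4.8333) + (-0.8333)·(-0.8333) + (2.1667)·(2.1667) + (-2.8333)·(-2.8333) + (3.1667)·(3.1667)) / 5 = 56.8333/5 = 11.3667
  S[U,V] = ((3.1667)·(-0.5) + (-4.8333)·(-2.5) + (-0.8333)·(1.5) + (2.1667)·(-0.5) + (-2.8333)·(-2.5) + (3.1667)·(4.5)) / 5 = 29.5/5 = 5.9
  S[V,V] = ((-0.5)·(-0.5) + (-2.5)·(-2.5) + (1.5)·(1.5) + (-0.5)·(-0.5) + (-2.5)·(-2.5) + (4.5)·(4.5)) / 5 = 35.5/5 = 7.1
  S = [[11.3667, 5.9],
 [5.9, 7.1]].

Step 3 — invert S. det(S) = 11.3667·7.1 - (5.9)² = 45.8933.
  S^{-1} = (1/det) · [[d, -b], [-b, a]] = [[0.1547, -0.1286],
 [-0.1286, 0.2477]].

Step 4 — quadratic form (x̄ - mu_0)^T · S^{-1} · (x̄ - mu_0):
  S^{-1} · (x̄ - mu_0) = (1.043, -1.3597),
  (x̄ - mu_0)^T · [...] = (3.8333)·(1.043) + (-3.5)·(-1.3597) = 8.757.

Step 5 — scale by n: T² = 6 · 8.757 = 52.5421.

T² ≈ 52.5421


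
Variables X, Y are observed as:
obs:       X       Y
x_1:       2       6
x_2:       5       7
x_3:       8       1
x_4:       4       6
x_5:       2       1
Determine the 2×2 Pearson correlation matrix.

Step 1 — column means:
  mean(X) = (2 + 5 + 8 + 4 + 2) / 5 = 21/5 = 4.2
  mean(Y) = (6 + 7 + 1 + 6 + 1) / 5 = 21/5 = 4.2

Step 2 — sample variances and covariances s[i,j] = (1/(n-1)) · Σ_k (x_{k,i} - mean_i) · (x_{k,j} - mean_j), with n-1 = 4:
  s[X,X] = ((-2.2)·(-2.2) + (0.8)·(0.8) + (3.8)·(3.8) + (-0.2)·(-0.2) + (-2.2)·(-2.2)) / 4 = 24.8/4 = 6.2
  s[X,Y] = ((-2.2)·(1.8) + (0.8)·(2.8) + (3.8)·(-3.2) + (-0.2)·(1.8) + (-2.2)·(-3.2)) / 4 = -7.2/4 = -1.8
  s[Y,Y] = ((1.8)·(1.8) + (2.8)·(2.8) + (-3.2)·(-3.2) + (1.8)·(1.8) + (-3.2)·(-3.2)) / 4 = 34.8/4 = 8.7
  Sample standard deviations s_i = √(s[i,i]):
  s(X) = √(6.2) = 2.49
  s(Y) = √(8.7) = 2.9496

Step 3 — r_{ij} = s_{ij} / (s_i · s_j):
  r[X,X] = 1 (diagonal).
  r[X,Y] = -1.8 / (2.49 · 2.9496) = -1.8 / 7.3444 = -0.2451
  r[Y,Y] = 1 (diagonal).

R is symmetric with unit diagonal. Assembling:

R = [[1, -0.2451],
 [-0.2451, 1]]


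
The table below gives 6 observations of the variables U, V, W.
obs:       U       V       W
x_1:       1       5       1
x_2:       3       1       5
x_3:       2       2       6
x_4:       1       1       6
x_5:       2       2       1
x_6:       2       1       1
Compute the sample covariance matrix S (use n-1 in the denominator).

Step 1 — column means:
  mean(U) = (1 + 3 + 2 + 1 + 2 + 2) / 6 = 11/6 = 1.8333
  mean(V) = (5 + 1 + 2 + 1 + 2 + 1) / 6 = 12/6 = 2
  mean(W) = (1 + 5 + 6 + 6 + 1 + 1) / 6 = 20/6 = 3.3333

Step 2 — sample covariance S[i,j] = (1/(n-1)) · Σ_k (x_{k,i} - mean_i) · (x_{k,j} - mean_j), with n-1 = 5.
  S[U,U] = ((-0.8333)·(-0.8333) + (1.1667)·(1.1667) + (0.1667)·(0.1667) + (-0.8333)·(-0.8333) + (0.1667)·(0.1667) + (0.1667)·(0.1667)) / 5 = 2.8333/5 = 0.5667
  S[U,V] = ((-0.8333)·(3) + (1.1667)·(-1) + (0.1667)·(0) + (-0.8333)·(-1) + (0.1667)·(0) + (0.1667)·(-1)) / 5 = -3/5 = -0.6
  S[U,W] = ((-0.8333)·(-2.3333) + (1.1667)·(1.6667) + (0.1667)·(2.6667) + (-0.8333)·(2.6667) + (0.1667)·(-2.3333) + (0.1667)·(-2.3333)) / 5 = 1.3333/5 = 0.2667
  S[V,V] = ((3)·(3) + (-1)·(-1) + (0)·(0) + (-1)·(-1) + (0)·(0) + (-1)·(-1)) / 5 = 12/5 = 2.4
  S[V,W] = ((3)·(-2.3333) + (-1)·(1.6667) + (0)·(2.6667) + (-1)·(2.6667) + (0)·(-2.3333) + (-1)·(-2.3333)) / 5 = -9/5 = -1.8
  S[W,W] = ((-2.3333)·(-2.3333) + (1.6667)·(1.6667) + (2.6667)·(2.6667) + (2.6667)·(2.6667) + (-2.3333)·(-2.3333) + (-2.3333)·(-2.3333)) / 5 = 33.3333/5 = 6.6667

S is symmetric (S[j,i] = S[i,j]). Assembling:

S = [[0.5667, -0.6, 0.2667],
 [-0.6, 2.4, -1.8],
 [0.2667, -1.8, 6.6667]]


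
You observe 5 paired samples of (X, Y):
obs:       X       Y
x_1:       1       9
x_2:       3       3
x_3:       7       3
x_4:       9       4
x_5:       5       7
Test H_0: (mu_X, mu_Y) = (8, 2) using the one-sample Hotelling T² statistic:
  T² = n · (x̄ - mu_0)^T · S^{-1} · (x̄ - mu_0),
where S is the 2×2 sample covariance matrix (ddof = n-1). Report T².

Step 1 — sample mean vector:
  mean(X) = (1 + 3 + 7 + 9 + 5) / 5 = 25/5 = 5
  mean(Y) = (9 + 3 + 3 + 4 + 7) / 5 = 26/5 = 5.2
  x̄ = (5, 5.2),  deviation x̄ - mu_0 = (5, 5.2) - (8, 2) = (-3, 3.2).

Step 2 — sample covariance matrix, S[i,j] = (1/(n-1)) · Σ_k (x_{k,i} - mean_i) · (x_{k,j} - mean_j), divisor n-1 = 4:
  S[X,X] = ((-4)·(-4) + (-2)·(-2) + (2)·(2) + (4)·(4) + (0)·(0)) / 4 = 40/4 = 10
  S[X,Y] = ((-4)·(3.8) + (-2)·(-2.2) + (2)·(-2.2) + (4)·(-1.2) + (0)·(1.8)) / 4 = -20/4 = -5
  S[Y,Y] = ((3.8)·(3.8) + (-2.2)·(-2.2) + (-2.2)·(-2.2) + (-1.2)·(-1.2) + (1.8)·(1.8)) / 4 = 28.8/4 = 7.2
  S = [[10, -5],
 [-5, 7.2]].

Step 3 — invert S. det(S) = 10·7.2 - (-5)² = 47.
  S^{-1} = (1/det) · [[d, -b], [-b, a]] = [[0.1532, 0.1064],
 [0.1064, 0.2128]].

Step 4 — quadratic form (x̄ - mu_0)^T · S^{-1} · (x̄ - mu_0):
  S^{-1} · (x̄ - mu_0) = (-0.1191, 0.3617),
  (x̄ - mu_0)^T · [...] = (-3)·(-0.1191) + (3.2)·(0.3617) = 1.5149.

Step 5 — scale by n: T² = 5 · 1.5149 = 7.5745.

T² ≈ 7.5745


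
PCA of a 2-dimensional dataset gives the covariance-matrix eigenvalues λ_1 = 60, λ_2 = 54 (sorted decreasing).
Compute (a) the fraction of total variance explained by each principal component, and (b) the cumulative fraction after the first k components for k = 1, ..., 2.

Step 1 — total variance = trace(Sigma) = Σ λ_i = 60 + 54 = 114.

Step 2 — fraction explained by component i = λ_i / Σ λ:
  PC1: 60/114 = 0.5263
  PC2: 54/114 = 0.4737

Step 3 — cumulative fraction after k components = (λ_1 + ... + λ_k) / Σ λ:
  k = 1: 60/114 = 0.5263
  k = 2: (60 + 54)/114 = 114/114 = 1

Summary (fraction, with percent):

explained: PC1 0.5263 (52.63%), PC2 0.4737 (47.37%);  cumulative: 0.5263, 1


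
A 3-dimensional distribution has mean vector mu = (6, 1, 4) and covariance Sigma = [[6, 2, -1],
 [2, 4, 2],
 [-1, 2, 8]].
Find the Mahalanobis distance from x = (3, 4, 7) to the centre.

Step 1 — centre the observation: (x - mu) = (-3, 3, 3).

Step 2 — invert Sigma (cofactor / det for 3×3, or solve directly):
  Sigma^{-1} = [[0.2258, -0.1452, 0.0645],
 [-0.1452, 0.379, -0.1129],
 [0.0645, -0.1129, 0.1613]].

Step 3 — form the quadratic (x - mu)^T · Sigma^{-1} · (x - mu):
  Sigma^{-1} · (x - mu) = (-0.9194, 1.2339, -0.0484).
  (x - mu)^T · [Sigma^{-1} · (x - mu)] = (-3)·(-0.9194) + (3)·(1.2339) + (3)·(-0.0484) = 6.3145.

Step 4 — take square root: d = √(6.3145) ≈ 2.5129.

d(x, mu) = √(6.3145) ≈ 2.5129


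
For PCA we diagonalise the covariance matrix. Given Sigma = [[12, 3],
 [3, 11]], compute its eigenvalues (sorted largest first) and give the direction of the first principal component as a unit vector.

Step 1 — characteristic polynomial of 2×2 Sigma:
  det(Sigma - λI) = λ² - trace · λ + det = 0.
  trace = 12 + 11 = 23, det = 12·11 - (3)² = 123.
Step 2 — discriminant:
  Δ = trace² - 4·det = 529 - 492 = 37.
Step 3 — eigenvalues:
  λ = (trace ± √Δ)/2 = (23 ± 6.0828)/2,
  λ_1 = 14.5414,  λ_2 = 8.4586.

Step 4 — unit eigenvector for λ_1: solve (Sigma - λ_1 I)v = 0. First row:
  (12 - 14.5414)·v_x + (3)·v_y = 0, i.e. (-2.5414)·v_x + (3)·v_y = 0,
  so v ∝ (b, λ_1 - a) = (3, 2.5414) = u.
  ||u|| = √((3)² + (2.5414)²) = √(15.4586) ≈ 3.9317,
  v_1 = u/||u|| ≈ (0.763, 0.6464) (||v_1|| = 1).

λ_1 = 14.5414,  λ_2 = 8.4586;  v_1 ≈ (0.763, 0.6464)


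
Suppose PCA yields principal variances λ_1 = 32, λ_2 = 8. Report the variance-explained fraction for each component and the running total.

Step 1 — total variance = trace(Sigma) = Σ λ_i = 32 + 8 = 40.

Step 2 — fraction explained by component i = λ_i / Σ λ:
  PC1: 32/40 = 0.8
  PC2: 8/40 = 0.2

Step 3 — cumulative fraction after k components = (λ_1 + ... + λ_k) / Σ λ:
  k = 1: 32/40 = 0.8
  k = 2: (32 + 8)/40 = 40/40 = 1

Summary (fraction, with percent):

explained: PC1 0.8 (80%), PC2 0.2 (20%);  cumulative: 0.8, 1


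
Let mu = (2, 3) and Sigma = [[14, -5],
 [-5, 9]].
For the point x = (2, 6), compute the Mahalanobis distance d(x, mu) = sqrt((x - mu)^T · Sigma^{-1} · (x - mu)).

Step 1 — centre the observation: (x - mu) = (0, 3).

Step 2 — invert Sigma. det(Sigma) = 14·9 - (-5)² = 101.
  Sigma^{-1} = (1/det) · [[d, -b], [-b, a]] = [[0.0891, 0.0495],
 [0.0495, 0.1386]].

Step 3 — form the quadratic (x - mu)^T · Sigma^{-1} · (x - mu):
  Sigma^{-1} · (x - mu) = (0.1485, 0.4158).
  (x - mu)^T · [Sigma^{-1} · (x - mu)] = (0)·(0.1485) + (3)·(0.4158) = 1.2475.

Step 4 — take square root: d = √(1.2475) ≈ 1.1169.

d(x, mu) = √(1.2475) ≈ 1.1169


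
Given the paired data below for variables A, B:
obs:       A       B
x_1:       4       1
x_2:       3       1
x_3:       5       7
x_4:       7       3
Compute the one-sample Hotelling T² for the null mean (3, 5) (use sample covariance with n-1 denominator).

Step 1 — sample mean vector:
  mean(A) = (4 + 3 + 5 + 7) / 4 = 19/4 = 4.75
  mean(B) = (1 + 1 + 7 + 3) / 4 = 12/4 = 3
  x̄ = (4.75, 3),  deviation x̄ - mu_0 = (4.75, 3) - (3, 5) = (1.75, -2).

Step 2 — sample covariance matrix, S[i,j] = (1/(n-1)) · Σ_k (x_{k,i} - mean_i) · (x_{k,j} - mean_j), divisor n-1 = 3:
  S[A,A] = ((-0.75)·(-0.75) + (-1.75)·(-1.75) + (0.25)·(0.25) + (2.25)·(2.25)) / 3 = 8.75/3 = 2.9167
  S[A,B] = ((-0.75)·(-2) + (-1.75)·(-2) + (0.25)·(4) + (2.25)·(0)) / 3 = 6/3 = 2
  S[B,B] = ((-2)·(-2) + (-2)·(-2) + (4)·(4) + (0)·(0)) / 3 = 24/3 = 8
  S = [[2.9167, 2],
 [2, 8]].

Step 3 — invert S. det(S) = 2.9167·8 - (2)² = 19.3333.
  S^{-1} = (1/det) · [[d, -b], [-b, a]] = [[0.4138, -0.1034],
 [-0.1034, 0.1509]].

Step 4 — quadratic form (x̄ - mu_0)^T · S^{-1} · (x̄ - mu_0):
  S^{-1} · (x̄ - mu_0) = (0.931, -0.4828),
  (x̄ - mu_0)^T · [...] = (1.75)·(0.931) + (-2)·(-0.4828) = 2.5948.

Step 5 — scale by n: T² = 4 · 2.5948 = 10.3793.

T² ≈ 10.3793


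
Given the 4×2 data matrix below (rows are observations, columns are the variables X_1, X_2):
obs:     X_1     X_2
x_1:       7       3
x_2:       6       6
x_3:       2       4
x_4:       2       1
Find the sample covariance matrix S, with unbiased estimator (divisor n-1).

Step 1 — column means:
  mean(X_1) = (7 + 6 + 2 + 2) / 4 = 17/4 = 4.25
  mean(X_2) = (3 + 6 + 4 + 1) / 4 = 14/4 = 3.5

Step 2 — sample covariance S[i,j] = (1/(n-1)) · Σ_k (x_{k,i} - mean_i) · (x_{k,j} - mean_j), with n-1 = 3.
  S[X_1,X_1] = ((2.75)·(2.75) + (1.75)·(1.75) + (-2.25)·(-2.25) + (-2.25)·(-2.25)) / 3 = 20.75/3 = 6.9167
  S[X_1,X_2] = ((2.75)·(-0.5) + (1.75)·(2.5) + (-2.25)·(0.5) + (-2.25)·(-2.5)) / 3 = 7.5/3 = 2.5
  S[X_2,X_2] = ((-0.5)·(-0.5) + (2.5)·(2.5) + (0.5)·(0.5) + (-2.5)·(-2.5)) / 3 = 13/3 = 4.3333

S is symmetric (S[j,i] = S[i,j]). Assembling:

S = [[6.9167, 2.5],
 [2.5, 4.3333]]


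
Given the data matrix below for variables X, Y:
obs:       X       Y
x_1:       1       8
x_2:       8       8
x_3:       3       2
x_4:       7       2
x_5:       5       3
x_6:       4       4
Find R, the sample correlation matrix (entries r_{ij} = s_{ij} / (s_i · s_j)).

Step 1 — column means:
  mean(X) = (1 + 8 + 3 + 7 + 5 + 4) / 6 = 28/6 = 4.6667
  mean(Y) = (8 + 8 + 2 + 2 + 3 + 4) / 6 = 27/6 = 4.5

Step 2 — sample variances and covariances s[i,j] = (1/(n-1)) · Σ_k (x_{k,i} - mean_i) · (x_{k,j} - mean_j), with n-1 = 5:
  s[X,X] = ((-3.6667)·(-3.6667) + (3.3333)·(3.3333) + (-1.6667)·(-1.6667) + (2.3333)·(2.3333) + (0.3333)·(0.3333) + (-0.6667)·(-0.6667)) / 5 = 33.3333/5 = 6.6667
  s[X,Y] = ((-3.6667)·(3.5) + (3.3333)·(3.5) + (-1.6667)·(-2.5) + (2.3333)·(-2.5) + (0.3333)·(-1.5) + (-0.6667)·(-0.5)) / 5 = -3/5 = -0.6
  s[Y,Y] = ((3.5)·(3.5) + (3.5)·(3.5) + (-2.5)·(-2.5) + (-2.5)·(-2.5) + (-1.5)·(-1.5) + (-0.5)·(-0.5)) / 5 = 39.5/5 = 7.9
  Sample standard deviations s_i = √(s[i,i]):
  s(X) = √(6.6667) = 2.582
  s(Y) = √(7.9) = 2.8107

Step 3 — r_{ij} = s_{ij} / (s_i · s_j):
  r[X,X] = 1 (diagonal).
  r[X,Y] = -0.6 / (2.582 · 2.8107) = -0.6 / 7.2572 = -0.0827
  r[Y,Y] = 1 (diagonal).

R is symmetric with unit diagonal. Assembling:

R = [[1, -0.0827],
 [-0.0827, 1]]
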